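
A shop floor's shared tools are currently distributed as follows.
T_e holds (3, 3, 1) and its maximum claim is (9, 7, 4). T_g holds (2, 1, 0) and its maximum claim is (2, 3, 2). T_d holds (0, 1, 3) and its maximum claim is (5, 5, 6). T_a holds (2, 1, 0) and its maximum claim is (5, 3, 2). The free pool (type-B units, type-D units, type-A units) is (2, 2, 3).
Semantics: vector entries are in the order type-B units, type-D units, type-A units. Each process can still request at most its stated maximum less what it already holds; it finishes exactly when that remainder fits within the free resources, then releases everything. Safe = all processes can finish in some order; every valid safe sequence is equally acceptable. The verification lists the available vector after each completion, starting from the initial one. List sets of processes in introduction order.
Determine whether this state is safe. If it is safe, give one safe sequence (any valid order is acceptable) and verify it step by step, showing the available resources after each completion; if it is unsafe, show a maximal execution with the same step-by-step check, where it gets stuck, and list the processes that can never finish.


SAFE, for example via the order T_g, T_a, T_d, T_e.
Key observation: T_g is the earliest step where a requested resource binds exactly: need (0, 2, 2), pool (2, 2, 3) at its turn.
Step-by-step check:
  pool = (2, 2, 3)
  run T_g (needs (0, 2, 2), free (2, 2, 3)); after release of (2, 1, 0) the pool is (4, 3, 3)
  run T_a (needs (3, 2, 2), free (4, 3, 3)); after release of (2, 1, 0) the pool is (6, 4, 3)
  run T_d (needs (5, 4, 3), free (6, 4, 3)); after release of (0, 1, 3) the pool is (6, 5, 6)
  run T_e (needs (6, 4, 3), free (6, 5, 6)); after release of (3, 3, 1) the pool is (9, 8, 7)


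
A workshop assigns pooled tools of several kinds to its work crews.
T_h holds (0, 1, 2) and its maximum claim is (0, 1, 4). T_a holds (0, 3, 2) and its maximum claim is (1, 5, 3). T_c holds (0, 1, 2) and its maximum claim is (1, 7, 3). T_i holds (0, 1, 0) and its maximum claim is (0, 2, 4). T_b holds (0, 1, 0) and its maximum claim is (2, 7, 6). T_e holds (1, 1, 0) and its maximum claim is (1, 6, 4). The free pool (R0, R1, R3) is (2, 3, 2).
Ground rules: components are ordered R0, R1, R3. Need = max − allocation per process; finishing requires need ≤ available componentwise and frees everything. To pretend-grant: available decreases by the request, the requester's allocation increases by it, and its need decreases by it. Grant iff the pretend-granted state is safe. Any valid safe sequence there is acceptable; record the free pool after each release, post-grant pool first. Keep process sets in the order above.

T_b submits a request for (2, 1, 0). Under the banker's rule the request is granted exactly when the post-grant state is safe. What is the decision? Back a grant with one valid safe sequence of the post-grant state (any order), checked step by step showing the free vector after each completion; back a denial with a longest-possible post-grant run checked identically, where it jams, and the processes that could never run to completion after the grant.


DENY — the pretend-granted state is unsafe.
Key observation: after T_h, T_i the pool peaks at (0, 4, 4), and each blocked process is short somewhere: T_a on R0; T_c on R0, R1; T_b on R1, R3; T_e on R1.
After a pretend grant, a maximal execution: T_h, T_i — then nothing else fits. Verifying each step:
  pool = (0, 2, 2)
  T_h: need (0, 0, 2) fits (0, 2, 2); releases (0, 1, 2), pool now (0, 3, 4)
  T_i: need (0, 1, 4) fits (0, 3, 4); releases (0, 1, 0), pool now (0, 4, 4)
  T_a still needs (1, 2, 1) but only (0, 4, 4) is free — short on R0
  T_c still needs (1, 6, 1) but only (0, 4, 4) is free — short on R0 and R1
  T_b still needs (0, 5, 6) but only (0, 4, 4) is free — short on R1 and R3
  T_e still needs (0, 5, 4) but only (0, 4, 4) is free — short on R1
Had the request been granted, T_a, T_c, T_b and T_e could never finish.


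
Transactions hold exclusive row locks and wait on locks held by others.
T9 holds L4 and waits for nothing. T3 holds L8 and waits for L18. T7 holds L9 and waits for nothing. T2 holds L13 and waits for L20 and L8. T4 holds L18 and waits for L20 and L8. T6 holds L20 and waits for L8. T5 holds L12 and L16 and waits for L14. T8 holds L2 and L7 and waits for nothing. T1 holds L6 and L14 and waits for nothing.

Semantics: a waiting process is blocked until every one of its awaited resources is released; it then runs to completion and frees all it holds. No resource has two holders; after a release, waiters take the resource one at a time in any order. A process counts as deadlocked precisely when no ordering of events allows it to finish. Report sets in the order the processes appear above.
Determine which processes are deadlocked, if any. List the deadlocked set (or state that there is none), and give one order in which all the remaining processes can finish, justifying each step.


Deadlocked: T3, T2, T4 and T6.
Key observation: the waits loop around T3 -> T4 -> T3 with no way out; T6 is caught in further circular waits and T2 waits into the deadlock from upstream.
A valid finishing order for the others: T1, T9, T7, T5, T8.
Verifying each step:
  run T1 (it waits on nothing); releases L6 and L14
  run T9 (it waits on nothing); releases L4
  run T7 (it waits on nothing); releases L9
  run T5 (all its waits — L14 — are resolved); releases L12 and L16
  run T8 (it waits on nothing); releases L2 and L7


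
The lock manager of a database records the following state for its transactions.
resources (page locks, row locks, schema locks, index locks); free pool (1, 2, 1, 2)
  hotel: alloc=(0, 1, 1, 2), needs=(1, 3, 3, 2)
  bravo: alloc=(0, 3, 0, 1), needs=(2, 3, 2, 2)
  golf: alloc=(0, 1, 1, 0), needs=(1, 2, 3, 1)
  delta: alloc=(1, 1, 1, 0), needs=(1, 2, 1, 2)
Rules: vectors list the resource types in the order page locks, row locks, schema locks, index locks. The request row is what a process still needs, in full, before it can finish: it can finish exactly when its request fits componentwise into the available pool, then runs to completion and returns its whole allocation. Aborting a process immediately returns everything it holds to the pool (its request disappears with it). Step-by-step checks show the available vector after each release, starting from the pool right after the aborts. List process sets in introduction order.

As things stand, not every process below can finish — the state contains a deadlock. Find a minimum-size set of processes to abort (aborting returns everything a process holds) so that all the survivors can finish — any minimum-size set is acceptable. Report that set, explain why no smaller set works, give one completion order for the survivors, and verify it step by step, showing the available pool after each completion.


The answer: abort golf.
Key observation: hotel could never have finished before the abort; with (0, 1, 1, 0) returned by golf, it fits at step 2.
Minimality: the empty abort set fails — the state is deadlocked as it stands.
Survivors finish in the order: delta, hotel, bravo. Walking it through (pool after the aborts first):
  pool = (1, 3, 2, 2)
  delta needs (1, 2, 1, 2) <= (1, 3, 2, 2) -> finishes; pool += (1, 1, 1, 0) = (2, 4, 3, 2)
  hotel needs (1, 3, 3, 2) <= (2, 4, 3, 2) -> finishes; pool += (0, 1, 1, 2) = (2, 5, 4, 4)
  bravo needs (2, 3, 2, 2) <= (2, 5, 4, 4) -> finishes; pool += (0, 3, 0, 1) = (2, 8, 4, 5)


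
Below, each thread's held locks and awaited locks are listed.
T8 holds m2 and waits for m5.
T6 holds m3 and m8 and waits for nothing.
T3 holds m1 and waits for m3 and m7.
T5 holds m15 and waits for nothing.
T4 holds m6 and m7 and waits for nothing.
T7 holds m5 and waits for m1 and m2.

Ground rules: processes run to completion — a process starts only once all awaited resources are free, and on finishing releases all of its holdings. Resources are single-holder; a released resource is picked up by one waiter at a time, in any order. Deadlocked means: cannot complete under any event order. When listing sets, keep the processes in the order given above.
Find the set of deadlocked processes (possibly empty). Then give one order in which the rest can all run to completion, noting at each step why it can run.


The deadlocked set is T8 and T7.
Key observation: the waits loop around T8 -> T7 -> T8 with no way out; no other process is dragged down with it.
The rest can finish in the order T5, T4, T6, T3.
Walking it through:
  run T5 (it waits on nothing); releases m15
  run T4 (it waits on nothing); releases m6 and m7
  run T6 (it waits on nothing); releases m3 and m8
  run T3 (all its waits — m3 and m7 — are resolved); releases m1


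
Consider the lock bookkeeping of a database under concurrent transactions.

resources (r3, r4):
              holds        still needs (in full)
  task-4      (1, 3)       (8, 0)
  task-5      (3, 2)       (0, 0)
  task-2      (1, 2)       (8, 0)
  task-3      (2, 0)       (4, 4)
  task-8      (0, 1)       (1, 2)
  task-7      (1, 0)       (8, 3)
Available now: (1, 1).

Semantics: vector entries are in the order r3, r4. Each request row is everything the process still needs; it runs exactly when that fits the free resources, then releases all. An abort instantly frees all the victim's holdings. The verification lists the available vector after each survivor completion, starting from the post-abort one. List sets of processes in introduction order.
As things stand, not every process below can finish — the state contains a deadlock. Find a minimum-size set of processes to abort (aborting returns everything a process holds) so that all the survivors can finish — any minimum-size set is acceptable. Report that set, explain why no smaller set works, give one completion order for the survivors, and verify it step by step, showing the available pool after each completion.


Abort task-4 and task-7.
Key observation: the returned (2, 3) from task-4 and task-7 is what brings task-2 — unrunnable before, under any order — into play at step 4.
Why nothing smaller works — every single abort fails: task-4 alone leaves task-2 blocked (short on r3); task-5 alone leaves task-4 blocked (short on r3); task-2 alone leaves task-4 blocked (short on r3); task-3 alone leaves task-4 blocked (short on r3); task-8 alone leaves task-4 blocked (short on r3); task-7 alone leaves task-4 blocked (short on r3).
Survivors finish in the order: task-8, task-5, task-3, task-2. Verifying each step (pool after the aborts first):
  pool = (3, 4)
  task-8: need (1, 2) fits (3, 4); releases (0, 1), pool now (3, 5)
  task-5: need (0, 0) fits (3, 5); releases (3, 2), pool now (6, 7)
  task-3: need (4, 4) fits (6, 7); releases (2, 0), pool now (8, 7)
  task-2: need (8, 0) fits (8, 7); releases (1, 2), pool now (9, 9)


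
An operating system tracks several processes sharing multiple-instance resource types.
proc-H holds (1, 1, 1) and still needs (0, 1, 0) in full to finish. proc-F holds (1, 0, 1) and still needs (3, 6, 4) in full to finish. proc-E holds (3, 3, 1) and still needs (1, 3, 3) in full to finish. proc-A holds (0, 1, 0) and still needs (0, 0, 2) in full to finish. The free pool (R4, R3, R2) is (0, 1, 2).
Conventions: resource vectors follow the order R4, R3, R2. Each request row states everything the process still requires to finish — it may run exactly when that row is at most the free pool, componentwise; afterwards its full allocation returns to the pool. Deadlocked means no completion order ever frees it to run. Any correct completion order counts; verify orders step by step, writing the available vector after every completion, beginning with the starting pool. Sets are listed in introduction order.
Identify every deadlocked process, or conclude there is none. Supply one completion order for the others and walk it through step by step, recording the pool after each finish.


The deadlocked set is empty.
Key observation: there is always a runnable process — proc-H first — so the state unwinds completely.
A valid finishing order for the others: proc-H, proc-A, proc-E, proc-F. Walking it through:
  pool = (0, 1, 2)
  run proc-H (needs (0, 1, 0), free (0, 1, 2)); after release of (1, 1, 1) the pool is (1, 2, 3)
  run proc-A (needs (0, 0, 2), free (1, 2, 3)); after release of (0, 1, 0) the pool is (1, 3, 3)
  run proc-E (needs (1, 3, 3), free (1, 3, 3)); after release of (3, 3, 1) the pool is (4, 6, 4)
  run proc-F (needs (3, 6, 4), free (4, 6, 4)); after release of (1, 0, 1) the pool is (5, 6, 5)


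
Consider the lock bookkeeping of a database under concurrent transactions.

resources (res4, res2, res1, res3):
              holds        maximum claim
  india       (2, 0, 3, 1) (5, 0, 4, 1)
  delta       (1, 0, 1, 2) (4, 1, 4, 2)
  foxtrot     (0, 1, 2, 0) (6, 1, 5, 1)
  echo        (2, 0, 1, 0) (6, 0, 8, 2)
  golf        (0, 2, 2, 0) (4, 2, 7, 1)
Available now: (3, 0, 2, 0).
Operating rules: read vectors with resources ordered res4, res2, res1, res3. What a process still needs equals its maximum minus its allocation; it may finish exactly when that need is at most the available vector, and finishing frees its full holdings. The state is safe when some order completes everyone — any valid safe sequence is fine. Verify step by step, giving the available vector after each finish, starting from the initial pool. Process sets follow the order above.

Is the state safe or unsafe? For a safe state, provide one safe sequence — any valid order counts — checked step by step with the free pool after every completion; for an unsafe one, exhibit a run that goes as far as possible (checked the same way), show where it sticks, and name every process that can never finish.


SAFE. One safe sequence: india, golf, delta, echo, foxtrot.
Key observation: the first exact fit in this order is india — it needs (3, 0, 1, 0) with (3, 0, 2, 0) free, meeting a requested resource to the last unit.
Verifying each step:
  pool = (3, 0, 2, 0)
  india: need (3, 0, 1, 0) fits (3, 0, 2, 0); releases (2, 0, 3, 1), pool now (5, 0, 5, 1)
  golf: need (4, 0, 5, 1) fits (5, 0, 5, 1); releases (0, 2, 2, 0), pool now (5, 2, 7, 1)
  delta: need (3, 1, 3, 0) fits (5, 2, 7, 1); releases (1, 0, 1, 2), pool now (6, 2, 8, 3)
  echo: need (4, 0, 7, 2) fits (6, 2, 8, 3); releases (2, 0, 1, 0), pool now (8, 2, 9, 3)
  foxtrot: need (6, 0, 3, 1) fits (8, 2, 9, 3); releases (0, 1, 2, 0), pool now (8, 3, 11, 3)


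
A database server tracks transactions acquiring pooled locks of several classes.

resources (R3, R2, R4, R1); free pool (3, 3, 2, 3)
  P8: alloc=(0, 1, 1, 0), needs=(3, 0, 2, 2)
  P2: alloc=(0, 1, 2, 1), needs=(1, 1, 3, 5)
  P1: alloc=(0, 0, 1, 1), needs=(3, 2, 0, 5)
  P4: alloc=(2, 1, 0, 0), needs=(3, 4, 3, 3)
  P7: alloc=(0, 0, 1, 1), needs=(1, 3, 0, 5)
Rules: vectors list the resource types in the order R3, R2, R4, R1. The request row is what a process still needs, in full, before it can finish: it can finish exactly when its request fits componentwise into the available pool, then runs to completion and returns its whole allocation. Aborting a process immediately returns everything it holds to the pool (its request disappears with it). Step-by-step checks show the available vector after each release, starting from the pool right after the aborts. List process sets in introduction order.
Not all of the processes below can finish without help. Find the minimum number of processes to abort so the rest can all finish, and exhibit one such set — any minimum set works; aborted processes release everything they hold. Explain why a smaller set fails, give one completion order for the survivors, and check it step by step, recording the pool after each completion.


Abort P2 and P7.
Key observation: the returned (0, 1, 3, 2) from P2 and P7 is what brings P1 — unrunnable before, under any order — into play at step 2.
No one abort is enough; case by case: P8 alone leaves P2 blocked (short on R1); P2 alone leaves P1 blocked (short on R1); P1 alone leaves P2 blocked (short on R1); P4 alone leaves P2 blocked (short on R1); P7 alone leaves P2 blocked (short on R1).
The survivors complete as P8, P1, P4. Verifying each step (starting from the post-abort pool):
  pool = (3, 4, 5, 5)
  P8 needs (3, 0, 2, 2) <= (3, 4, 5, 5) -> finishes; pool += (0, 1, 1, 0) = (3, 5, 6, 5)
  P1 needs (3, 2, 0, 5) <= (3, 5, 6, 5) -> finishes; pool += (0, 0, 1, 1) = (3, 5, 7, 6)
  P4 needs (3, 4, 3, 3) <= (3, 5, 7, 6) -> finishes; pool += (2, 1, 0, 0) = (5, 6, 7, 6)


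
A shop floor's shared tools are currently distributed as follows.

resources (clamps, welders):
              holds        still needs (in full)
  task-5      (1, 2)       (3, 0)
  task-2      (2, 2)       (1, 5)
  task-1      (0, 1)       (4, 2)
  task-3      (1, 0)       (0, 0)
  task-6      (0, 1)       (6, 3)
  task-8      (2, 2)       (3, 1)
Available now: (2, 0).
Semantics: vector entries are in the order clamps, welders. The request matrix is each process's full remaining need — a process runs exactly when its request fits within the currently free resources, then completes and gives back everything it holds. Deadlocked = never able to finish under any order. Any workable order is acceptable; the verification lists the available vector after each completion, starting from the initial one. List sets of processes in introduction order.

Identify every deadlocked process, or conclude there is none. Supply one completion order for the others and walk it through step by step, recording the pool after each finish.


No process is deadlocked.
Key observation: there is always a runnable process — task-3 first — so the state unwinds completely.
The rest can finish in the order task-3, task-5, task-8, task-6, task-2, task-1. Verifying each step:
  pool = (2, 0)
  task-3: need (0, 0) fits (2, 0); releases (1, 0), pool now (3, 0)
  task-5: need (3, 0) fits (3, 0); releases (1, 2), pool now (4, 2)
  task-8: need (3, 1) fits (4, 2); releases (2, 2), pool now (6, 4)
  task-6: need (6, 3) fits (6, 4); releases (0, 1), pool now (6, 5)
  task-2: need (1, 5) fits (6, 5); releases (2, 2), pool now (8, 7)
  task-1: need (4, 2) fits (8, 7); releases (0, 1), pool now (8, 8)


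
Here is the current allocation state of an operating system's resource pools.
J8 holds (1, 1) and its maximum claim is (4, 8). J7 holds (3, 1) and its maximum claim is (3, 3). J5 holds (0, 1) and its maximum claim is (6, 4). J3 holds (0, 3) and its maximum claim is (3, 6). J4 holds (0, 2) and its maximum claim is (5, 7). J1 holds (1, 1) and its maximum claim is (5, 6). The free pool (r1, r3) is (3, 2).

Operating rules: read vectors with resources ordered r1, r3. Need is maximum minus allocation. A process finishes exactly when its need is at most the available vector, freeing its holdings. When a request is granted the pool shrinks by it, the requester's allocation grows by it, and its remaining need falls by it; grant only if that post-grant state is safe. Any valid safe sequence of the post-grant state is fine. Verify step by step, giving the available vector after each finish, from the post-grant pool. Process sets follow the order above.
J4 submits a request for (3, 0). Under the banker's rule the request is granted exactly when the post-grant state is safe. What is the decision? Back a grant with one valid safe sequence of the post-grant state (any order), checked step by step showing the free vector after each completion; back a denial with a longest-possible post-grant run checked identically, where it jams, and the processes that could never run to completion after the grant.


GRANT: granting preserves safety; a valid post-grant sequence is J7, J3, J4, J5, J1, J8.
Key observation: granting shrinks the pool to (0, 2), yet J7 still fits and the chain goes through.
Step-by-step check of the post-grant state:
  pool = (0, 2)
  J7 needs (0, 2) <= (0, 2) -> finishes; pool += (3, 1) = (3, 3)
  J3 needs (3, 3) <= (3, 3) -> finishes; pool += (0, 3) = (3, 6)
  J4 needs (2, 5) <= (3, 6) -> finishes; pool += (3, 2) = (6, 8)
  J5 needs (6, 3) <= (6, 8) -> finishes; pool += (0, 1) = (6, 9)
  J1 needs (4, 5) <= (6, 9) -> finishes; pool += (1, 1) = (7, 10)
  J8 needs (3, 7) <= (7, 10) -> finishes; pool += (1, 1) = (8, 11)


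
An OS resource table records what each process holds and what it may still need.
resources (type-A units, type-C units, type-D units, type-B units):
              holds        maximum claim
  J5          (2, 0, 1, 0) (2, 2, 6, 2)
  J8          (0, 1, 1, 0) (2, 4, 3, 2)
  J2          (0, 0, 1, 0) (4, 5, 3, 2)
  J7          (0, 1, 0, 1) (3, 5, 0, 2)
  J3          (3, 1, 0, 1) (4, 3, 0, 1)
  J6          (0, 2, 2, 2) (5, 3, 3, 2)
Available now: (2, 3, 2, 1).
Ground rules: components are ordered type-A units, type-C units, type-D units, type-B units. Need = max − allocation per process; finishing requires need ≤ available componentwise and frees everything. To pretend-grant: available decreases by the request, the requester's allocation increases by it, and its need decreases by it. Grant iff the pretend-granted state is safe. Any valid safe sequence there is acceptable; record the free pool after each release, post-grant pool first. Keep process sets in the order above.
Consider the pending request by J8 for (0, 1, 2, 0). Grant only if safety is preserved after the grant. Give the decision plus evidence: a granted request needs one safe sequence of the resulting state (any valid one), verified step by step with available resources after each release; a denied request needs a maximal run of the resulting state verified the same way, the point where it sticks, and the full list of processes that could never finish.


GRANT — the state after the grant stays safe, e.g. via J3, J8, J6, J2, J7, J5.
Key observation: post-grant, (2, 2, 0, 1) remains, and an order beginning with J3 completes everyone.
Verifying the post-grant state step by step:
  pool = (2, 2, 0, 1)
  J3: need (1, 2, 0, 0) fits (2, 2, 0, 1); releases (3, 1, 0, 1), pool now (5, 3, 0, 2)
  J8: need (2, 2, 0, 2) fits (5, 3, 0, 2); releases (0, 2, 3, 0), pool now (5, 5, 3, 2)
  J6: need (5, 1, 1, 0) fits (5, 5, 3, 2); releases (0, 2, 2, 2), pool now (5, 7, 5, 4)
  J2: need (4, 5, 2, 2) fits (5, 7, 5, 4); releases (0, 0, 1, 0), pool now (5, 7, 6, 4)
  J7: need (3, 4, 0, 1) fits (5, 7, 6, 4); releases (0, 1, 0, 1), pool now (5, 8, 6, 5)
  J5: need (0, 2, 5, 2) fits (5, 8, 6, 5); releases (2, 0, 1, 0), pool now (7, 8, 7, 5)


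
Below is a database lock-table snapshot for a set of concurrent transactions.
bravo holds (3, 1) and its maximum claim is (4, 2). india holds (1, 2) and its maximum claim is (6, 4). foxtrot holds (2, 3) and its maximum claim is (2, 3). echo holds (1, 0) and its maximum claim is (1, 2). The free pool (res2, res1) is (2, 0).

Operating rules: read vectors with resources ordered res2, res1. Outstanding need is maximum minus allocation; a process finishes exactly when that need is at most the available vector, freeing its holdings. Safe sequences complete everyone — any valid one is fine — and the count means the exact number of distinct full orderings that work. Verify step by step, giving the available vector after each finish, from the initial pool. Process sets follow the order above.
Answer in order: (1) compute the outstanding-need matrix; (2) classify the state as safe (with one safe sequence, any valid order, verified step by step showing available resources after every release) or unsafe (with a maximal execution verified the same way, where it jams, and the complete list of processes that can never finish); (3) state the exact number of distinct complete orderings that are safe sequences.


(1) Need matrix, components ordered res2, res1:
  bravo: (1, 1)
  india: (5, 2)
  foxtrot: (0, 0)
  echo: (0, 2)
(2) SAFE, for example via the order foxtrot, echo, india, bravo.
Key observation: the order's first zero-slack moment is india ((5, 2) needed, (5, 3) free — a requested resource with nothing to spare).
Verifying each step:
  pool = (2, 0)
  foxtrot: need (0, 0) fits (2, 0); releases (2, 3), pool now (4, 3)
  echo: need (0, 2) fits (4, 3); releases (1, 0), pool now (5, 3)
  india: need (5, 2) fits (5, 3); releases (1, 2), pool now (6, 5)
  bravo: need (1, 1) fits (6, 5); releases (3, 1), pool now (9, 6)
(3) Exactly 4 of the possible complete orderings are safe sequences.


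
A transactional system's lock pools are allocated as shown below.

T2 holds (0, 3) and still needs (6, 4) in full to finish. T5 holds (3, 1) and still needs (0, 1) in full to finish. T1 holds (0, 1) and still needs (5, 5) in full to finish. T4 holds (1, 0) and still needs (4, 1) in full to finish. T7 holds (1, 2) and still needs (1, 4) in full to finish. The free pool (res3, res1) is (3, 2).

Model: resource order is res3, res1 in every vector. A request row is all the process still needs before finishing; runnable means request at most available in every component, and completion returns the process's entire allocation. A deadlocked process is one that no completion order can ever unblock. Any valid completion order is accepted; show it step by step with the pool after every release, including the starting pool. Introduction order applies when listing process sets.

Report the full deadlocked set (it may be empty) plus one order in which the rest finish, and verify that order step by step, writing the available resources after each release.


The deadlocked set is T2, T1 and T7.
Key observation: res1 is the bottleneck — with T5, T4 done the pool holds (7, 3), short of every remaining need.
One completion order for the rest: T5, T4. Walking it through:
  pool = (3, 2)
  T5 needs (0, 1) <= (3, 2) -> finishes; pool += (3, 1) = (6, 3)
  T4 needs (4, 1) <= (6, 3) -> finishes; pool += (1, 0) = (7, 3)
The blocked processes can never fit:
  T2 still needs (6, 4) but only (7, 3) is free — short on res1
  T1 still needs (5, 5) but only (7, 3) is free — short on res1
  T7 still needs (1, 4) but only (7, 3) is free — short on res1


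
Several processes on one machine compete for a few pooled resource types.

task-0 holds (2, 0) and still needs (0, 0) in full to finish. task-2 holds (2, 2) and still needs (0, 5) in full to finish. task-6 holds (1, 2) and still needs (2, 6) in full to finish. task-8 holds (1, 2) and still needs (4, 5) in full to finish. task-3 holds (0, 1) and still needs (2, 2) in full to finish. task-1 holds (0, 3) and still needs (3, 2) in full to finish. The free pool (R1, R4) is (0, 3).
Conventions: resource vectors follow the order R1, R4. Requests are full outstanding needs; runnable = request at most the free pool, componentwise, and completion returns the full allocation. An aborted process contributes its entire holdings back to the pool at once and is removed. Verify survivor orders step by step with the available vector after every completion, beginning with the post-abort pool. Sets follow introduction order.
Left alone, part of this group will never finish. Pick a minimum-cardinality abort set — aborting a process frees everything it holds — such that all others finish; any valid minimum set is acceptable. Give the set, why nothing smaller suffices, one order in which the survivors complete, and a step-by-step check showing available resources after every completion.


Minimum abort set: task-2.
Key observation: the deadlocked task-1 becomes finishable only because task-2 released (2, 2); it completes at step 3 below.
Minimality: the empty abort set fails — the state is deadlocked as it stands.
The survivors complete as task-3, task-0, task-1, task-6, task-8. Walking it through (starting from the post-abort pool):
  pool = (2, 5)
  task-3 needs (2, 2) <= (2, 5) -> finishes; pool += (0, 1) = (2, 6)
  task-0 needs (0, 0) <= (2, 6) -> finishes; pool += (2, 0) = (4, 6)
  task-1 needs (3, 2) <= (4, 6) -> finishes; pool += (0, 3) = (4, 9)
  task-6 needs (2, 6) <= (4, 9) -> finishes; pool += (1, 2) = (5, 11)
  task-8 needs (4, 5) <= (5, 11) -> finishes; pool += (1, 2) = (6, 13)


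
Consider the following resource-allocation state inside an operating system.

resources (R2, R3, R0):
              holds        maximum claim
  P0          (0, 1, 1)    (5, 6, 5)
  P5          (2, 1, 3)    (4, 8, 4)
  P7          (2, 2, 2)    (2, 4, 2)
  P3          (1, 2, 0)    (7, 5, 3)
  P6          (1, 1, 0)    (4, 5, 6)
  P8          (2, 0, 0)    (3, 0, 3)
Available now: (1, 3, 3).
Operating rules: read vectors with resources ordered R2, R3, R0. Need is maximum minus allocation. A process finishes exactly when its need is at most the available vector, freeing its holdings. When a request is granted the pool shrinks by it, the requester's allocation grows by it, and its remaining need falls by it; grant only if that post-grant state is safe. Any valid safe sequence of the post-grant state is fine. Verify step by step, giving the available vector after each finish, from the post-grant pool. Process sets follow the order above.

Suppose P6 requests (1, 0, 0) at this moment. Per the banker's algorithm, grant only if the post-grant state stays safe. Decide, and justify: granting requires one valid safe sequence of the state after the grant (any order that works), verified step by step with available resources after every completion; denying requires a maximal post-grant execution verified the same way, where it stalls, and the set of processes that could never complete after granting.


DENY — the pretend-granted state is unsafe.
Key observation: after P7, P8 the pool peaks at (4, 5, 5), and each blocked process is short somewhere: P0 on R2; P5 on R3; P3 on R2; P6 on R0.
On the post-grant state, P7, P8 is a maximal run — nothing extends it. Check, step by step:
  pool = (0, 3, 3)
  P7: need (0, 2, 0) fits (0, 3, 3); releases (2, 2, 2), pool now (2, 5, 5)
  P8: need (1, 0, 3) fits (2, 5, 5); releases (2, 0, 0), pool now (4, 5, 5)
  P0 still needs (5, 5, 4) but only (4, 5, 5) is free — short on R2
  P5 still needs (2, 7, 1) but only (4, 5, 5) is free — short on R3
  P3 still needs (6, 3, 3) but only (4, 5, 5) is free — short on R2
  P6 still needs (2, 4, 6) but only (4, 5, 5) is free — short on R0
Post-grant, the permanently blocked set is P0, P5, P3 and P6.


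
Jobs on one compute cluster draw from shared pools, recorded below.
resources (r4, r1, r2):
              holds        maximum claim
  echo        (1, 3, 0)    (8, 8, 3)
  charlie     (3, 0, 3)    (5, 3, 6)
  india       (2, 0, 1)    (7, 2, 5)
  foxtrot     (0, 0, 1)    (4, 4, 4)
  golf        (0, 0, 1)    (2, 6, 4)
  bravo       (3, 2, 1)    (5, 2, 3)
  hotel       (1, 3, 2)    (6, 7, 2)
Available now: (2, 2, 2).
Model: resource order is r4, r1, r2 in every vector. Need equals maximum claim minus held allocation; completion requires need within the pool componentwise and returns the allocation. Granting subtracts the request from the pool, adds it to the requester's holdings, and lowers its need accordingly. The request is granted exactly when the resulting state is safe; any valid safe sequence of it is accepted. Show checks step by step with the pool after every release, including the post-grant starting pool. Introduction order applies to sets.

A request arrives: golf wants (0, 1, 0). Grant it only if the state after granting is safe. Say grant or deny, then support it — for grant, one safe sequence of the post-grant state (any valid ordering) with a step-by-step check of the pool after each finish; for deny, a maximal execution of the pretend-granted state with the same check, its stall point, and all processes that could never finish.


DENY. Granting would leave the state unsafe.
Key observation: after bravo, charlie, india complete, (10, 3, 7) is the best the pool ever gets, yet each leftover process wants more r1.
After a pretend grant, a maximal execution: bravo, charlie, india — then nothing else fits. Walking it through:
  pool = (2, 1, 2)
  bravo: need (2, 0, 2) fits (2, 1, 2); releases (3, 2, 1), pool now (5, 3, 3)
  charlie: need (2, 3, 3) fits (5, 3, 3); releases (3, 0, 3), pool now (8, 3, 6)
  india: need (5, 2, 4) fits (8, 3, 6); releases (2, 0, 1), pool now (10, 3, 7)
  echo cannot run: need (7, 5, 3) vs free (10, 3, 7) (insufficient r1)
  foxtrot cannot run: need (4, 4, 3) vs free (10, 3, 7) (insufficient r1)
  golf cannot run: need (2, 5, 3) vs free (10, 3, 7) (insufficient r1)
  hotel cannot run: need (5, 4, 0) vs free (10, 3, 7) (insufficient r1)
Had the request been granted, echo, foxtrot, golf and hotel could never finish.


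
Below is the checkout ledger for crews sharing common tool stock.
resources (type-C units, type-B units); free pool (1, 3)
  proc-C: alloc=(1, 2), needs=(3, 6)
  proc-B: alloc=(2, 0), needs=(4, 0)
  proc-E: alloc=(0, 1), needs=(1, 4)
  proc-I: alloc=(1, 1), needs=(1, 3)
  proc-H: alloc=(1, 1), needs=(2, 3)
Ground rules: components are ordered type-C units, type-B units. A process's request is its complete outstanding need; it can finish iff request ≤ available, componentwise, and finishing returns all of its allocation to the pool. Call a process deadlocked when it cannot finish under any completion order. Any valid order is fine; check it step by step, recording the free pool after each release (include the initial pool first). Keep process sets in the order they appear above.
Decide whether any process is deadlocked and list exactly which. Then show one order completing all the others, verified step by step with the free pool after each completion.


The deadlocked set is empty.
Key observation: starting with proc-I, each completion frees enough for the next — no one is permanently blocked.
A valid finishing order for the others: proc-I, proc-H, proc-E, proc-C, proc-B. Verifying each step:
  pool = (1, 3)
  proc-I needs (1, 3) <= (1, 3) -> finishes; pool += (1, 1) = (2, 4)
  proc-H needs (2, 3) <= (2, 4) -> finishes; pool += (1, 1) = (3, 5)
  proc-E needs (1, 4) <= (3, 5) -> finishes; pool += (0, 1) = (3, 6)
  proc-C needs (3, 6) <= (3, 6) -> finishes; pool += (1, 2) = (4, 8)
  proc-B needs (4, 0) <= (4, 8) -> finishes; pool += (2, 0) = (6, 8)


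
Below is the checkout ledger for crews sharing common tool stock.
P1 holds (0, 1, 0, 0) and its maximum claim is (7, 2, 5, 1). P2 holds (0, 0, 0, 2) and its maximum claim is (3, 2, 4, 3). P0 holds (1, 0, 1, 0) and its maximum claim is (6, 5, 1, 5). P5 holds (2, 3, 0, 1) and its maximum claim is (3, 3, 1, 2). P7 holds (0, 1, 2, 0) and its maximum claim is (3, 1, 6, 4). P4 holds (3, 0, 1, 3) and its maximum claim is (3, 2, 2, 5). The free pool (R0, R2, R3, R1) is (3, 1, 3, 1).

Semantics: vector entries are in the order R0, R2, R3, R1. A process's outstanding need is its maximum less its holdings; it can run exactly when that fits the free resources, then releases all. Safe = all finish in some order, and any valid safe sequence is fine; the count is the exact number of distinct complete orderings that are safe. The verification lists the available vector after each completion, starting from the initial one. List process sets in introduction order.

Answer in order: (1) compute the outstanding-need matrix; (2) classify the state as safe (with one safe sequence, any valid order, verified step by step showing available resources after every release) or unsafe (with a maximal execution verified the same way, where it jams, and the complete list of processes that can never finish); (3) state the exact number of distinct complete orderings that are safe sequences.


(1) Remaining need (order R0, R2, R3, R1):
  P1: (7, 1, 5, 1)
  P2: (3, 2, 4, 1)
  P0: (5, 5, 0, 5)
  P5: (1, 0, 1, 1)
  P7: (3, 0, 4, 4)
  P4: (0, 2, 1, 2)
(2) SAFE. One safe sequence: P5, P4, P7, P1, P0, P2.
Key observation: the order's first zero-slack moment is P5 ((1, 0, 1, 1) needed, (3, 1, 3, 1) free — a requested resource with nothing to spare).
Step-by-step check:
  pool = (3, 1, 3, 1)
  P5: need (1, 0, 1, 1) fits (3, 1, 3, 1); releases (2, 3, 0, 1), pool now (5, 4, 3, 2)
  P4: need (0, 2, 1, 2) fits (5, 4, 3, 2); releases (3, 0, 1, 3), pool now (8, 4, 4, 5)
  P7: need (3, 0, 4, 4) fits (8, 4, 4, 5); releases (0, 1, 2, 0), pool now (8, 5, 6, 5)
  P1: need (7, 1, 5, 1) fits (8, 5, 6, 5); releases (0, 1, 0, 0), pool now (8, 6, 6, 5)
  P0: need (5, 5, 0, 5) fits (8, 6, 6, 5); releases (1, 0, 1, 0), pool now (9, 6, 7, 5)
  P2: need (3, 2, 4, 1) fits (9, 6, 7, 5); releases (0, 0, 0, 2), pool now (9, 6, 7, 7)
(3) Exactly 8 of the possible complete orderings are safe sequences.


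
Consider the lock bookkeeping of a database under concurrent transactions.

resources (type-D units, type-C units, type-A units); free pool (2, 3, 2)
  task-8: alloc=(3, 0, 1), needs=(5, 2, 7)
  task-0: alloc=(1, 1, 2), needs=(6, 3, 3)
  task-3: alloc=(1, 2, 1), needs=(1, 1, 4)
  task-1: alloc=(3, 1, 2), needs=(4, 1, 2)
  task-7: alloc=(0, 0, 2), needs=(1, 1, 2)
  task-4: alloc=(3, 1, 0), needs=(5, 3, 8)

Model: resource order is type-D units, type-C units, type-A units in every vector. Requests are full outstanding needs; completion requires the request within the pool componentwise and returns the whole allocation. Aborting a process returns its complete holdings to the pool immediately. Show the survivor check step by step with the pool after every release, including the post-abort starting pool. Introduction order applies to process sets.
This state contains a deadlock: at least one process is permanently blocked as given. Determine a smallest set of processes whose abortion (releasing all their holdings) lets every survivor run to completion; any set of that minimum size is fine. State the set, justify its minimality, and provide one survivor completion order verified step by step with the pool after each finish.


Abort task-1.
Key observation: before aborting task-1, task-0 was permanently blocked — no order could ever run it; afterwards it completes at step 3.
Minimality: the empty abort set fails — the state is deadlocked as it stands.
The survivors complete as task-7, task-3, task-0, task-4, task-8. Check, step by step (starting from the post-abort pool):
  pool = (5, 4, 4)
  task-7 needs (1, 1, 2) <= (5, 4, 4) -> finishes; pool += (0, 0, 2) = (5, 4, 6)
  task-3 needs (1, 1, 4) <= (5, 4, 6) -> finishes; pool += (1, 2, 1) = (6, 6, 7)
  task-0 needs (6, 3, 3) <= (6, 6, 7) -> finishes; pool += (1, 1, 2) = (7, 7, 9)
  task-4 needs (5, 3, 8) <= (7, 7, 9) -> finishes; pool += (3, 1, 0) = (10, 8, 9)
  task-8 needs (5, 2, 7) <= (10, 8, 9) -> finishes; pool += (3, 0, 1) = (13, 8, 10)


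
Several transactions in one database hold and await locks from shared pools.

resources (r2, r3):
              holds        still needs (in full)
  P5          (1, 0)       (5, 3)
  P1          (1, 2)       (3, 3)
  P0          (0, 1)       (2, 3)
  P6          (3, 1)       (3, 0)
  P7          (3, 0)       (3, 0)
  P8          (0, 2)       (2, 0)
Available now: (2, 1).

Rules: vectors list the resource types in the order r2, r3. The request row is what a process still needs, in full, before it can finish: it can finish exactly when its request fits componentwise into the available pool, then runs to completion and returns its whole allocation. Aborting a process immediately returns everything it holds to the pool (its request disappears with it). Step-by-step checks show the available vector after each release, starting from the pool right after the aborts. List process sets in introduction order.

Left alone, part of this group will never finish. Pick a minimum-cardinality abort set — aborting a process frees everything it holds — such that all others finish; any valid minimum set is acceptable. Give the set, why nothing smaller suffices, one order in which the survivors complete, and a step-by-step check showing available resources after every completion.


The answer: abort P7.
Key observation: aborting P7 returns (3, 0), and P6 — hopeless before — runs at step 1 with the returned capacity in the pool.
No smaller set exists: with zero aborts the deadlock remains.
Survivors finish in the order: P6, P8, P1, P0, P5. Check, step by step (pool after the aborts first):
  pool = (5, 1)
  run P6 (needs (3, 0), free (5, 1)); after release of (3, 1) the pool is (8, 2)
  run P8 (needs (2, 0), free (8, 2)); after release of (0, 2) the pool is (8, 4)
  run P1 (needs (3, 3), free (8, 4)); after release of (1, 2) the pool is (9, 6)
  run P0 (needs (2, 3), free (9, 6)); after release of (0, 1) the pool is (9, 7)
  run P5 (needs (5, 3), free (9, 7)); after release of (1, 0) the pool is (10, 7)
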